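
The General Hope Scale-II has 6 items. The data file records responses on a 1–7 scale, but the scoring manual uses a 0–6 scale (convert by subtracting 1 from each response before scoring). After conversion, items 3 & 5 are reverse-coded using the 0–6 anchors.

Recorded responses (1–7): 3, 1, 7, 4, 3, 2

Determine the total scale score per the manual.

Convert to 0–6: 2, 0, 6, 3, 2, 1
Reverse-coded (reversed = (0+6) − raw = 6 − raw):
  item 3: 6 − 6 = 0
  item 5: 6 − 2 = 4
Scored: 2, 0, 0, 3, 4, 1
Total = 10

10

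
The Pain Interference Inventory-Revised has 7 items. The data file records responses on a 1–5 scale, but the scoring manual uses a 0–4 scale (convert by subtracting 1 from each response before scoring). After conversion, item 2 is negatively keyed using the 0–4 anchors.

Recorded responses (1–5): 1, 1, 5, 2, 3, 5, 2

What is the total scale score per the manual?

16

Convert to 0–4: 0, 0, 4, 1, 2, 4, 1
Reverse-coded (reverse-coded value = 4 − response):
  item 2: 4 − 0 = 4
Scored: 0, 4, 4, 1, 2, 4, 1
Total = 16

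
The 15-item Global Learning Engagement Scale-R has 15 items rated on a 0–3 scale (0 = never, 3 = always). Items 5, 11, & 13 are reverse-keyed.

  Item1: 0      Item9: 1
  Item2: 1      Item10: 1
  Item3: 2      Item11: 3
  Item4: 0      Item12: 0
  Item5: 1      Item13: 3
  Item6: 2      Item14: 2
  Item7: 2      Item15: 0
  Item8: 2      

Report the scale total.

15

Apply reverse scoring (reverse-coded value = 3 − response):
  item 5: 3 − 1 = 2
  item 11: 3 − 3 = 0
  item 13: 3 − 3 = 0
After reverse-coding: 0, 1, 2, 0, 2, 2, 2, 2, 1, 1, 0, 0, 0, 2, 0
Total = 0 + 1 + 2 + 0 + 2 + 2 + 2 + 2 + 1 + 1 + 0 + 0 + 0 + 2 + 0 = 15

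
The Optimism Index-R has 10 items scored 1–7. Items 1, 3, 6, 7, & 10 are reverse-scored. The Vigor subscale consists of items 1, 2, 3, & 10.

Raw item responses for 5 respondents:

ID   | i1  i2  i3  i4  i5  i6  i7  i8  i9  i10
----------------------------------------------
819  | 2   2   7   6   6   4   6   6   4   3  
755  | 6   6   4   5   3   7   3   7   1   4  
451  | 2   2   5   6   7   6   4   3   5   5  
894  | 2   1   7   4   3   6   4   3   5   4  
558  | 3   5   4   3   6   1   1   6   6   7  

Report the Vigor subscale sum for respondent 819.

14

Respondent 819 raw: 2, 2, 7, 6, 6, 4, 6, 6, 4, 3.
Vigor items: 1, 2, 3, 10.
Reverse-coded (on a 1–7 scale, reversed = 8 − raw):
  item 1: 8 − 2 = 6
  item 2: 2
  item 3: 8 − 7 = 1
  item 10: 8 − 3 = 5
Sum = 6 + 2 + 1 + 5 = 14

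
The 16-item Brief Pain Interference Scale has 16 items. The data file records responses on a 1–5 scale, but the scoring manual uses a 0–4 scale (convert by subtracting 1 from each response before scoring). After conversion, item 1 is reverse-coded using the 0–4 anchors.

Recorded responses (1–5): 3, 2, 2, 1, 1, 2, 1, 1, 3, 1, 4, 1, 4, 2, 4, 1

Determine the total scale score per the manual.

17

Convert to 0–4: 2, 1, 1, 0, 0, 1, 0, 0, 2, 0, 3, 0, 3, 1, 3, 0
Reverse-coded (reverse-coded value = 4 − response):
  item 1: 4 − 2 = 2
Scored: 2, 1, 1, 0, 0, 1, 0, 0, 2, 0, 3, 0, 3, 1, 3, 0
Total = 17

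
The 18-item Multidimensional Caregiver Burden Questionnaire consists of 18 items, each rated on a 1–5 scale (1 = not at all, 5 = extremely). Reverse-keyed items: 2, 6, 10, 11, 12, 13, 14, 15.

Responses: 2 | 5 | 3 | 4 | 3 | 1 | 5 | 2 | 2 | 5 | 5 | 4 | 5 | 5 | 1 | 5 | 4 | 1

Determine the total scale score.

Reverse-keyed items use 6 − raw:
  item 2: 6 − 5 = 1
  item 6: 6 − 1 = 5
  item 10: 6 − 5 = 1
  item 11: 6 − 5 = 1
  item 12: 6 − 4 = 2
  item 13: 6 − 5 = 1
  item 14: 6 − 5 = 1
  item 15: 6 − 1 = 5
Scored responses: 2, 1, 3, 4, 3, 5, 5, 2, 2, 1, 1, 2, 1, 1, 5, 5, 4, 1
Total = 2 + 1 + 3 + 4 + 3 + 5 + 5 + 2 + 2 + 1 + 1 + 2 + 1 + 1 + 5 + 5 + 4 + 1 = 48

48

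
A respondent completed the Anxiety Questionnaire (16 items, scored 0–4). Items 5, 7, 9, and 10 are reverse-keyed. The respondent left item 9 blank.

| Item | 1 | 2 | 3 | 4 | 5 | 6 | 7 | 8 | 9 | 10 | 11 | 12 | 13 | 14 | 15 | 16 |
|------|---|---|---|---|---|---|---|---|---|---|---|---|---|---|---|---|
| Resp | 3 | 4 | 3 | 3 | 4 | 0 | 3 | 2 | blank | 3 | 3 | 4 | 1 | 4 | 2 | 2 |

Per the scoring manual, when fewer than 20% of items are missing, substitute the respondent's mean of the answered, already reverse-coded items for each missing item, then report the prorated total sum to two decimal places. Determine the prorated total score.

Reverse-coded (reversed = (0+4) − raw = 4 − raw):
  item 5: 4 − 4 = 0
  item 7: 4 − 3 = 1
  item 10: 4 − 3 = 1
Completed scored items (15 of 16): 3, 4, 3, 3, 0, 0, 1, 2, 1, 3, 4, 1, 4, 2, 2; sum = 33.
Person mean = 33 / 15 ≈ 2.2000
Prorated total = (33 / 15) × 16 = 35.20 (to 2 dp)

35.20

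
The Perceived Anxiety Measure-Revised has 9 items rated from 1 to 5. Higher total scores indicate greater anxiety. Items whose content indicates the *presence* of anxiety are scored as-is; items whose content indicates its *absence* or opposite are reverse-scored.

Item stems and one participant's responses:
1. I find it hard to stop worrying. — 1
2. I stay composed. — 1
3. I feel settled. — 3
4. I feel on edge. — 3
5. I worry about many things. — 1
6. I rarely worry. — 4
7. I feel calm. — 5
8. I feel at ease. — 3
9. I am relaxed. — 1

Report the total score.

Items 2, 3, 6, 7, 8, 9 describe the absence/opposite of anxiety → reverse-score.
reversed = (1+5) − raw = 6 − raw.
  item 1: 1
  item 2: 6 − 1 = 5
  item 3: 6 − 3 = 3
  item 4: 3
  item 5: 1
  item 6: 6 − 4 = 2
  item 7: 6 − 5 = 1
  item 8: 6 − 3 = 3
  item 9: 6 − 1 = 5
Total = 1 + 5 + 3 + 3 + 1 + 2 + 1 + 3 + 5 = 24

24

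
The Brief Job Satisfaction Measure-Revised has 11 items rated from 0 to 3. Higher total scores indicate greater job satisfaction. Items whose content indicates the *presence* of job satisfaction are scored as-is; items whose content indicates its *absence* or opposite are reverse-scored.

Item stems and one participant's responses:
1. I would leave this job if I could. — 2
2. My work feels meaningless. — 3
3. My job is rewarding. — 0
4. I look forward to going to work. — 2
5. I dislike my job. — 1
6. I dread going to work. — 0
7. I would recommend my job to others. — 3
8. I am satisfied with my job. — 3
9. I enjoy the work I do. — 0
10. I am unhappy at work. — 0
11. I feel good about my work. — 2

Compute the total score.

Items 1, 2, 5, 6, 10 describe the absence/opposite of job satisfaction → reverse-score.
reverse-coded value = 3 − response.
  item 1: 3 − 2 = 1
  item 2: 3 − 3 = 0
  item 3: 0
  item 4: 2
  item 5: 3 − 1 = 2
  item 6: 3 − 0 = 3
  item 7: 3
  item 8: 3
  item 9: 0
  item 10: 3 − 0 = 3
  item 11: 2
Total = 1 + 0 + 0 + 2 + 2 + 3 + 3 + 3 + 0 + 3 + 2 = 19

19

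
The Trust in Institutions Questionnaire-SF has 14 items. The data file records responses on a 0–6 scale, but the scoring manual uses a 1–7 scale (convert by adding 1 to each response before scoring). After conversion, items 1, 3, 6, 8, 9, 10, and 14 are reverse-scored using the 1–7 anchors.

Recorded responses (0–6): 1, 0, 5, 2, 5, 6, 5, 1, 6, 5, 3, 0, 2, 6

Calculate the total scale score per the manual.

43

Convert to 1–7: 2, 1, 6, 3, 6, 7, 6, 2, 7, 6, 4, 1, 3, 7
Reverse-coded (on a 1–7 scale, reversed = 8 − raw):
  item 1: 8 − 2 = 6
  item 3: 8 − 6 = 2
  item 6: 8 − 7 = 1
  item 8: 8 − 2 = 6
  item 9: 8 − 7 = 1
  item 10: 8 − 6 = 2
  item 14: 8 − 7 = 1
Scored: 6, 1, 2, 3, 6, 1, 6, 6, 1, 2, 4, 1, 3, 1
Total = 43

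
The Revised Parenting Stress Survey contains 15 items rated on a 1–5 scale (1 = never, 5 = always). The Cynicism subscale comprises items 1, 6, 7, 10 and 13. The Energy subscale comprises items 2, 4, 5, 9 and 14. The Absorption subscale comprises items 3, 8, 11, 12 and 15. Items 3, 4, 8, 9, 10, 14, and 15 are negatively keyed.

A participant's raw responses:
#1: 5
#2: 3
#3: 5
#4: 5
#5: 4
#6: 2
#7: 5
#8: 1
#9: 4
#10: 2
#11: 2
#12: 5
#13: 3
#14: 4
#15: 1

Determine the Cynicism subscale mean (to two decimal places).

3.80

Cynicism items: 1, 6, 7, 10, 13.
Of these, item 10 is negatively keyed; reversed = (1+5) − raw = 6 − raw.
  item 1: 5
  item 6: 2
  item 7: 5
  item 10: 6 − 2 = 4
  item 13: 3
Sum = 5 + 2 + 5 + 4 + 3 = 19
Mean = 19 / 5 = 3.80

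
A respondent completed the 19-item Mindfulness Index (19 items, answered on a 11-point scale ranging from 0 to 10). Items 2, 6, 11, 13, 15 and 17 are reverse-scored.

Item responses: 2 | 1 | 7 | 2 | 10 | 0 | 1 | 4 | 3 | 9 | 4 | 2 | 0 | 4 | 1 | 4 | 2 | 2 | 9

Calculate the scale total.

Raw sum = 67. Reverse-scored items: 2, 6, 11, 13, 15, 17; their raw sum = 8.
Each reversal replaces raw with 10 − raw, changing the total by 10 − 2·raw per item.
Total = 67 + 6·10 − 2·8 = 67 + 60 − 16 = 111

111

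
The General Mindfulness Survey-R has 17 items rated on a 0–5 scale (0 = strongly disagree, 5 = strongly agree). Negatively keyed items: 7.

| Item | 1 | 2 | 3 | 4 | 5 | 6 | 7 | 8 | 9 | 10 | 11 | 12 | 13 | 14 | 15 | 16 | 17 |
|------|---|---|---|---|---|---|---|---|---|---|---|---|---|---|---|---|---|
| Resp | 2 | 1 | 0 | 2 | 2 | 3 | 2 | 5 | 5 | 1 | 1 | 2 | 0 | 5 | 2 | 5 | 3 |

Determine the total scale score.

Raw sum = 41. Negatively keyed items: 7; their raw sum = 2.
Each reversal replaces raw with 5 − raw, changing the total by 5 − 2·raw per item.
Total = 41 + 1·5 − 2·2 = 41 + 5 − 4 = 42

42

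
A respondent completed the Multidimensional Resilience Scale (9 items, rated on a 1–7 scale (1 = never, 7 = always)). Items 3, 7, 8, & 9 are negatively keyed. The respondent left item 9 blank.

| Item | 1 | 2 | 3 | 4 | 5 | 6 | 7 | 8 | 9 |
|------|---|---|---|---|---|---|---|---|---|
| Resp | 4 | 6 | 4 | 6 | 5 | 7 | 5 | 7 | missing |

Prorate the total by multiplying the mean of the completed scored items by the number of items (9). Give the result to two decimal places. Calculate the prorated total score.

40.50

Reverse-coded (reversed = (1+7) − raw = 8 − raw):
  item 3: 8 − 4 = 4
  item 7: 8 − 5 = 3
  item 8: 8 − 7 = 1
Completed scored items (8 of 9): 4, 6, 4, 6, 5, 7, 3, 1; sum = 36.
Person mean = 36 / 8 ≈ 4.5000
Prorated total = (36 / 8) × 9 = 40.50 (to 2 dp)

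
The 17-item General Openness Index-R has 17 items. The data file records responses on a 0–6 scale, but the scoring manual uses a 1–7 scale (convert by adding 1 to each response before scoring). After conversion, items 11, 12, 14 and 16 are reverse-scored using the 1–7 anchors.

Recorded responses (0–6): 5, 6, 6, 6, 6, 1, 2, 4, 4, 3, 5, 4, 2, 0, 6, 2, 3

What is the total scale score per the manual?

84

Convert to 1–7: 6, 7, 7, 7, 7, 2, 3, 5, 5, 4, 6, 5, 3, 1, 7, 3, 4
Reverse-coded (on a 1–7 scale, reversed = 8 − raw):
  item 11: 8 − 6 = 2
  item 12: 8 − 5 = 3
  item 14: 8 − 1 = 7
  item 16: 8 − 3 = 5
Scored: 6, 7, 7, 7, 7, 2, 3, 5, 5, 4, 2, 3, 3, 7, 7, 5, 4
Total = 84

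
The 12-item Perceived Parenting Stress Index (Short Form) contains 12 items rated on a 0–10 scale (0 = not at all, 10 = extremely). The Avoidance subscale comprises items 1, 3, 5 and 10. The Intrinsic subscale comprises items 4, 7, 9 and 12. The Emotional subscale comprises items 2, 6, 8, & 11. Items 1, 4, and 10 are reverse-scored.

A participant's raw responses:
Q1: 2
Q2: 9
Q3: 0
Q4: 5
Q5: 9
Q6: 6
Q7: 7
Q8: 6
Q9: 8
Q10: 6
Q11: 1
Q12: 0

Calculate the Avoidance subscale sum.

Avoidance items: 1, 3, 5, 10.
Of these, items 1 & 10 are reverse-scored; reversed = (0+10) − raw = 10 − raw.
  item 1: 10 − 2 = 8
  item 3: 0
  item 5: 9
  item 10: 10 − 6 = 4
Sum = 8 + 0 + 9 + 4 = 21

21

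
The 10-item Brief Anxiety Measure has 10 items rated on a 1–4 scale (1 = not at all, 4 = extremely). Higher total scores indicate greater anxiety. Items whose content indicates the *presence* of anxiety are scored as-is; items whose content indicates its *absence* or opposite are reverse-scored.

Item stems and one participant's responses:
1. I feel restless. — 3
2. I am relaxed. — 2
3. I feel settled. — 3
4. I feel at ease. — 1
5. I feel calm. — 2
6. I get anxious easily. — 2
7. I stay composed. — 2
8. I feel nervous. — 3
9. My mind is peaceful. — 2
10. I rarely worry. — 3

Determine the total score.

28

Items 2, 3, 4, 5, 7, 9, 10 describe the absence/opposite of anxiety → reverse-score.
reverse-coded value = 5 − response.
  item 1: 3
  item 2: 5 − 2 = 3
  item 3: 5 − 3 = 2
  item 4: 5 − 1 = 4
  item 5: 5 − 2 = 3
  item 6: 2
  item 7: 5 − 2 = 3
  item 8: 3
  item 9: 5 − 2 = 3
  item 10: 5 − 3 = 2
Total = 3 + 3 + 2 + 4 + 3 + 2 + 3 + 3 + 3 + 2 = 28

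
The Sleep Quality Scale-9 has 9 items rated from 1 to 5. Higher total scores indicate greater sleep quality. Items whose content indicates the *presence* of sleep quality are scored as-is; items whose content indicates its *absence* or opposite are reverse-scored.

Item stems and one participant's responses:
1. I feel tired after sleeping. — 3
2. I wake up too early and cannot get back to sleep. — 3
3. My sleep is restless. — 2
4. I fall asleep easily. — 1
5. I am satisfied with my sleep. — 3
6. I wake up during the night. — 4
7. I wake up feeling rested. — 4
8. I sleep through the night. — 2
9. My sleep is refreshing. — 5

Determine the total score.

27

Items 1, 2, 3, 6 describe the absence/opposite of sleep quality → reverse-score.
reversed = (1+5) − raw = 6 − raw.
  item 1: 6 − 3 = 3
  item 2: 6 − 3 = 3
  item 3: 6 − 2 = 4
  item 4: 1
  item 5: 3
  item 6: 6 − 4 = 2
  item 7: 4
  item 8: 2
  item 9: 5
Total = 3 + 3 + 4 + 1 + 3 + 2 + 4 + 2 + 5 = 27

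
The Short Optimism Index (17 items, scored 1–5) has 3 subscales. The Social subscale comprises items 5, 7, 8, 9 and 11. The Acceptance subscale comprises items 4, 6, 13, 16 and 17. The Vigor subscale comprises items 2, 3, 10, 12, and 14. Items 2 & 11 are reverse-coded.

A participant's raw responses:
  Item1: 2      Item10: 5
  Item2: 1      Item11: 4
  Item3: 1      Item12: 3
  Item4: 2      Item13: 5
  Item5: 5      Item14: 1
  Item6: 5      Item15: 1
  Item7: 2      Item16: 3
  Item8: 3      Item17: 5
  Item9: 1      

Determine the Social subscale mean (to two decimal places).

2.60

Social items: 5, 7, 8, 9, 11.
Of these, item 11 is reverse-coded; on a 1–5 scale, reversed = 6 − raw.
  item 5: 5
  item 7: 2
  item 8: 3
  item 9: 1
  item 11: 6 − 4 = 2
Sum = 5 + 2 + 3 + 1 + 2 = 13
Mean = 13 / 5 = 2.60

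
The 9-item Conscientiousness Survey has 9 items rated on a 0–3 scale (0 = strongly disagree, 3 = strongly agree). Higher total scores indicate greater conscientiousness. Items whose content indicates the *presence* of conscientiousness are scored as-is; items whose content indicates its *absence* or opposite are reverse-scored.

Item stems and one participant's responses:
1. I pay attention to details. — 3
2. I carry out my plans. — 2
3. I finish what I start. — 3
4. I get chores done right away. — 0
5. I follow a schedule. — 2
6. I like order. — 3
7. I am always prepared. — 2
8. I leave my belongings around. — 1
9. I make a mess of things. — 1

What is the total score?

Items 8, 9 describe the absence/opposite of conscientiousness → reverse-score.
on a 0–3 scale, reversed = 3 − raw.
  item 1: 3
  item 2: 2
  item 3: 3
  item 4: 0
  item 5: 2
  item 6: 3
  item 7: 2
  item 8: 3 − 1 = 2
  item 9: 3 − 1 = 2
Total = 3 + 2 + 3 + 0 + 2 + 3 + 2 + 2 + 2 = 19

19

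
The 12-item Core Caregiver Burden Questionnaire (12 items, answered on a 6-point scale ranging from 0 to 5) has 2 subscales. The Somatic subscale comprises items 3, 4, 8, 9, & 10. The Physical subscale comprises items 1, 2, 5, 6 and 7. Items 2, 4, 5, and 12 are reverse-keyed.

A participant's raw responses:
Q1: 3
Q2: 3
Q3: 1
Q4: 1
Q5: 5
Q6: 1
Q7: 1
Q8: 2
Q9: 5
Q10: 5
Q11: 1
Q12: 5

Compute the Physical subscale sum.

7

Physical items: 1, 2, 5, 6, 7.
Of these, items 2 & 5 are reverse-keyed; reverse-coded value = 5 − response.
  item 1: 3
  item 2: 5 − 3 = 2
  item 5: 5 − 5 = 0
  item 6: 1
  item 7: 1
Sum = 3 + 2 + 0 + 1 + 1 = 7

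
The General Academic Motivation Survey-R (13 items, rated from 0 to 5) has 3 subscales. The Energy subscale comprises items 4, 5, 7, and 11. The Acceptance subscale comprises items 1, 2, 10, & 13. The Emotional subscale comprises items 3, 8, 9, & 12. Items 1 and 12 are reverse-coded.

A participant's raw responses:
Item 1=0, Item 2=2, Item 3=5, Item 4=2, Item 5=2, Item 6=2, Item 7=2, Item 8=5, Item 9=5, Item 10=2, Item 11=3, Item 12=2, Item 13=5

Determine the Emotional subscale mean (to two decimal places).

4.50

Emotional items: 3, 8, 9, 12.
Of these, item 12 is reverse-coded; reversed = (0+5) − raw = 5 − raw.
  item 3: 5
  item 8: 5
  item 9: 5
  item 12: 5 − 2 = 3
Sum = 5 + 5 + 5 + 3 = 18
Mean = 18 / 4 = 4.50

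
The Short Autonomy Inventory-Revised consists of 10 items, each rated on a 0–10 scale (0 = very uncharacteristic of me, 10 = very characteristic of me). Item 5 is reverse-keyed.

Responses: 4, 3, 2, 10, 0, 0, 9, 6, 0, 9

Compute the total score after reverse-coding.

Raw sum = 43. Reverse-keyed items: 5; their raw sum = 0.
Each reversal replaces raw with 10 − raw, changing the total by 10 − 2·raw per item.
Total = 43 + 1·10 − 2·0 = 43 + 10 − 0 = 53

53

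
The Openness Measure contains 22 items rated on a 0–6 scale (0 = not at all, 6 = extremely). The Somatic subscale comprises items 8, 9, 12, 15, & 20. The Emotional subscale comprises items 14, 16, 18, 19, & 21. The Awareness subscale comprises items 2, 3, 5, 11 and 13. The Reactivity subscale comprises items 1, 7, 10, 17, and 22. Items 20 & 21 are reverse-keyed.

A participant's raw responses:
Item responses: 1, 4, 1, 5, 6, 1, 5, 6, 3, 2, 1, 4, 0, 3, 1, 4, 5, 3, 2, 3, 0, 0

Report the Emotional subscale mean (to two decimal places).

Emotional items: 14, 16, 18, 19, 21.
Of these, item 21 is reverse-keyed; reversed = (0+6) − raw = 6 − raw.
  item 14: 3
  item 16: 4
  item 18: 3
  item 19: 2
  item 21: 6 − 0 = 6
Sum = 3 + 4 + 3 + 2 + 6 = 18
Mean = 18 / 5 = 3.60

3.60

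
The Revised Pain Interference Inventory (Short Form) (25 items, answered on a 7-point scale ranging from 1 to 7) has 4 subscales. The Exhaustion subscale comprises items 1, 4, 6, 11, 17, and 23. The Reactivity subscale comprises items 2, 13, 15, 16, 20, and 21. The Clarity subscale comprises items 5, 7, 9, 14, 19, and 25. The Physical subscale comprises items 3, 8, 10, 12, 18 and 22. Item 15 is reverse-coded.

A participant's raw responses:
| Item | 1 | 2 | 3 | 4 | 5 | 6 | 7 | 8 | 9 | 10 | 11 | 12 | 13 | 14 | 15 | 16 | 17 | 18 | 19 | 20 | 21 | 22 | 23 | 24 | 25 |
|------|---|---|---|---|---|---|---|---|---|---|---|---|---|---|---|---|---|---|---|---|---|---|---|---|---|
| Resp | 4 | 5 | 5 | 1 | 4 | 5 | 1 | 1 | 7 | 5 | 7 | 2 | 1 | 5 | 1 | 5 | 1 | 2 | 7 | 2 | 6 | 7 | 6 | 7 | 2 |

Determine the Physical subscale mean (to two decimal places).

3.67

Physical items: 3, 8, 10, 12, 18, 22.
  item 3: 5
  item 8: 1
  item 10: 5
  item 12: 2
  item 18: 2
  item 22: 7
Sum = 5 + 1 + 5 + 2 + 2 + 7 = 22
Mean = 22 / 6 = 3.67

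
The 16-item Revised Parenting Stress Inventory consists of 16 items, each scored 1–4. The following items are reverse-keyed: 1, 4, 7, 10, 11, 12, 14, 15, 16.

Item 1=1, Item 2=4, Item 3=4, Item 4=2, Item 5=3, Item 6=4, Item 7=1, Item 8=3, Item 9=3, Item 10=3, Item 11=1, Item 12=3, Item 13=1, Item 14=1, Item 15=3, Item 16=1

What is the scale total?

Apply reverse scoring (on a 1–4 scale, reversed = 5 − raw):
  item 1: 5 − 1 = 4
  item 4: 5 − 2 = 3
  item 7: 5 − 1 = 4
  item 10: 5 − 3 = 2
  item 11: 5 − 1 = 4
  item 12: 5 − 3 = 2
  item 14: 5 − 1 = 4
  item 15: 5 − 3 = 2
  item 16: 5 − 1 = 4
After reverse-coding: 4, 4, 4, 3, 3, 4, 4, 3, 3, 2, 4, 2, 1, 4, 2, 4
Total = 4 + 4 + 4 + 3 + 3 + 4 + 4 + 3 + 3 + 2 + 4 + 2 + 1 + 4 + 2 + 4 = 51

51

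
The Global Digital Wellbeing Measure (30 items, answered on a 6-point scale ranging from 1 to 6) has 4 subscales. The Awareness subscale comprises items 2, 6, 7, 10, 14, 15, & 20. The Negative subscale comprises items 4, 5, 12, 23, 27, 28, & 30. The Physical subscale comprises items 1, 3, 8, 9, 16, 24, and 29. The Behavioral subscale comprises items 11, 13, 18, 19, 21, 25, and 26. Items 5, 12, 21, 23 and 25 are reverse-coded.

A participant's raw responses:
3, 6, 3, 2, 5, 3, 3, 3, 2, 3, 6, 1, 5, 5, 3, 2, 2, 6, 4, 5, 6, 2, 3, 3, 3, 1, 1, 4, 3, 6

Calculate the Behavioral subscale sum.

Behavioral items: 11, 13, 18, 19, 21, 25, 26.
Of these, items 21 and 25 are reverse-coded; on a 1–6 scale, reversed = 7 − raw.
  item 11: 6
  item 13: 5
  item 18: 6
  item 19: 4
  item 21: 7 − 6 = 1
  item 25: 7 − 3 = 4
  item 26: 1
Sum = 6 + 5 + 6 + 4 + 1 + 4 + 1 = 27

27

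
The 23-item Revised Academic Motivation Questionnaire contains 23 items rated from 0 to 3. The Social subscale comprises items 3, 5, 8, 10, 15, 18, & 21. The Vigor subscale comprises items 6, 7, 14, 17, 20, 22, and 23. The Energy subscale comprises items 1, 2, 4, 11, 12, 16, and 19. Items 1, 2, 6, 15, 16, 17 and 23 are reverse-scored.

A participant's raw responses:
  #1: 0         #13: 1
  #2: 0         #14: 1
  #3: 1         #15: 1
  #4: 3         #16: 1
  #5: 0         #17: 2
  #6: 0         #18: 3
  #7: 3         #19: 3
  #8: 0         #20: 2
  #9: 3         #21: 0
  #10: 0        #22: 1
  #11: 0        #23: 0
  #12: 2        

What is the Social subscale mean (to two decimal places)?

0.86

Social items: 3, 5, 8, 10, 15, 18, 21.
Of these, item 15 is reverse-scored; reversed = (0+3) − raw = 3 − raw.
  item 3: 1
  item 5: 0
  item 8: 0
  item 10: 0
  item 15: 3 − 1 = 2
  item 18: 3
  item 21: 0
Sum = 1 + 0 + 0 + 0 + 2 + 3 + 0 = 6
Mean = 6 / 7 = 0.86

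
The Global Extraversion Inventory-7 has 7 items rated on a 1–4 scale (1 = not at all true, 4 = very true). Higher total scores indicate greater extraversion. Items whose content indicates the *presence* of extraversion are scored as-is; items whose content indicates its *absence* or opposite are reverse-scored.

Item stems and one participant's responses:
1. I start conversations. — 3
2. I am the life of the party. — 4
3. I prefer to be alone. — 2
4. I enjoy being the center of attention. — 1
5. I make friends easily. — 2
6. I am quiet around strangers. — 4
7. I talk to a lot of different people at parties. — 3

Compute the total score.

Items 3, 6 describe the absence/opposite of extraversion → reverse-score.
reversed = (1+4) − raw = 5 − raw.
  item 1: 3
  item 2: 4
  item 3: 5 − 2 = 3
  item 4: 1
  item 5: 2
  item 6: 5 − 4 = 1
  item 7: 3
Total = 3 + 4 + 3 + 1 + 2 + 1 + 3 = 17

17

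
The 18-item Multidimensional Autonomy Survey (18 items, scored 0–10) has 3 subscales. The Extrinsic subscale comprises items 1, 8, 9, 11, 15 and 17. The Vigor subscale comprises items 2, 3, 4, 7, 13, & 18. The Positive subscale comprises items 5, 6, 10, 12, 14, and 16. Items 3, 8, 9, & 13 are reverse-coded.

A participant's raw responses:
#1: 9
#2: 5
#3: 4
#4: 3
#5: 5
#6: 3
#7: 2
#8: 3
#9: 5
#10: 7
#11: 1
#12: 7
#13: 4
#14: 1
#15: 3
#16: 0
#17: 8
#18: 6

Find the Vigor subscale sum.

28

Vigor items: 2, 3, 4, 7, 13, 18.
Of these, items 3 & 13 are reverse-coded; reversed = (0+10) − raw = 10 − raw.
  item 2: 5
  item 3: 10 − 4 = 6
  item 4: 3
  item 7: 2
  item 13: 10 − 4 = 6
  item 18: 6
Sum = 5 + 6 + 3 + 2 + 6 + 6 = 28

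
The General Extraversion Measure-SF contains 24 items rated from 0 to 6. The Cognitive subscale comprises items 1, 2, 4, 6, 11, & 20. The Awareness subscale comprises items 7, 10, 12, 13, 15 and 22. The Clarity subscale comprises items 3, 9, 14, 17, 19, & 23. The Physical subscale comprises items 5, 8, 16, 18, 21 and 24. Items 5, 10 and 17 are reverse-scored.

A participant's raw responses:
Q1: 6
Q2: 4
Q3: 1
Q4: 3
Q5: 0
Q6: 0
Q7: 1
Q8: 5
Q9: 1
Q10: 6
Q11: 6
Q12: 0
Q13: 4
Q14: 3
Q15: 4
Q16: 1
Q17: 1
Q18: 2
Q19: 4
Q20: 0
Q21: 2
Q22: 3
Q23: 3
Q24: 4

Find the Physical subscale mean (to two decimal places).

Physical items: 5, 8, 16, 18, 21, 24.
Of these, item 5 is reverse-scored; reverse-coded value = 6 − response.
  item 5: 6 − 0 = 6
  item 8: 5
  item 16: 1
  item 18: 2
  item 21: 2
  item 24: 4
Sum = 6 + 5 + 1 + 2 + 2 + 4 = 20
Mean = 20 / 6 = 3.33

3.33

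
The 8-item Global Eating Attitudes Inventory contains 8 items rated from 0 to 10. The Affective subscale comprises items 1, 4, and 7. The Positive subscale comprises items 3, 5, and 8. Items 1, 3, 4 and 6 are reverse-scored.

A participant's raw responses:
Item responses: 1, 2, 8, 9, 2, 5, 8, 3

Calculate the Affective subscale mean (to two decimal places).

6.00

Affective items: 1, 4, 7.
Of these, items 1 & 4 are reverse-scored; reverse-coded value = 10 − response.
  item 1: 10 − 1 = 9
  item 4: 10 − 9 = 1
  item 7: 8
Sum = 9 + 1 + 8 = 18
Mean = 18 / 3 = 6.00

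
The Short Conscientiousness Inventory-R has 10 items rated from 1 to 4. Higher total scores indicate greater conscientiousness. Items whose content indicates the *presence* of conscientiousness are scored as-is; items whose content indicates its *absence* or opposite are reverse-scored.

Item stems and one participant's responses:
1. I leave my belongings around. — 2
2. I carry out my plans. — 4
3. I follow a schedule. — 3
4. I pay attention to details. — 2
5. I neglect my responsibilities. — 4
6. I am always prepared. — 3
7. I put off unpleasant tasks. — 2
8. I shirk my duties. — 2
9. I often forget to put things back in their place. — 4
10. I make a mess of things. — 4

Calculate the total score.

Items 1, 5, 7, 8, 9, 10 describe the absence/opposite of conscientiousness → reverse-score.
reversed = (1+4) − raw = 5 − raw.
  item 1: 5 − 2 = 3
  item 2: 4
  item 3: 3
  item 4: 2
  item 5: 5 − 4 = 1
  item 6: 3
  item 7: 5 − 2 = 3
  item 8: 5 − 2 = 3
  item 9: 5 − 4 = 1
  item 10: 5 − 4 = 1
Total = 3 + 4 + 3 + 2 + 1 + 3 + 3 + 3 + 1 + 1 = 24

24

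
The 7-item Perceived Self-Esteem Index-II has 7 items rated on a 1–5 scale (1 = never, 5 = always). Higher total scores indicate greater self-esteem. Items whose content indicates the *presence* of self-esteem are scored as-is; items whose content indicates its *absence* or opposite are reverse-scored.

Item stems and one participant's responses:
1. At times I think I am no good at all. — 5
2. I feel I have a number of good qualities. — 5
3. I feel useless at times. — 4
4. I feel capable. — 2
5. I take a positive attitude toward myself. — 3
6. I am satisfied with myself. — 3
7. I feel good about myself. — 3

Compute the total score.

Items 1, 3 describe the absence/opposite of self-esteem → reverse-score.
reversed = (1+5) − raw = 6 − raw.
  item 1: 6 − 5 = 1
  item 2: 5
  item 3: 6 − 4 = 2
  item 4: 2
  item 5: 3
  item 6: 3
  item 7: 3
Total = 1 + 5 + 2 + 2 + 3 + 3 + 3 = 19

19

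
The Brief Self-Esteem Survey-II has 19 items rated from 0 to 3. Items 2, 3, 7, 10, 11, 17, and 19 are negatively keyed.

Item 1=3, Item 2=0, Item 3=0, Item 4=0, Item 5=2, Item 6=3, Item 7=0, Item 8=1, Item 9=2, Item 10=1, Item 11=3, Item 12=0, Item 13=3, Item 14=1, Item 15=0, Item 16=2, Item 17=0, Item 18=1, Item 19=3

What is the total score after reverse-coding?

32

Apply reverse scoring (reversed = (0+3) − raw = 3 − raw):
  item 2: 3 − 0 = 3
  item 3: 3 − 0 = 3
  item 7: 3 − 0 = 3
  item 10: 3 − 1 = 2
  item 11: 3 − 3 = 0
  item 17: 3 − 0 = 3
  item 19: 3 − 3 = 0
Scored responses: 3, 3, 3, 0, 2, 3, 3, 1, 2, 2, 0, 0, 3, 1, 0, 2, 3, 1, 0
Total = 3 + 3 + 3 + 0 + 2 + 3 + 3 + 1 + 2 + 2 + 0 + 0 + 3 + 1 + 0 + 2 + 3 + 1 + 0 = 32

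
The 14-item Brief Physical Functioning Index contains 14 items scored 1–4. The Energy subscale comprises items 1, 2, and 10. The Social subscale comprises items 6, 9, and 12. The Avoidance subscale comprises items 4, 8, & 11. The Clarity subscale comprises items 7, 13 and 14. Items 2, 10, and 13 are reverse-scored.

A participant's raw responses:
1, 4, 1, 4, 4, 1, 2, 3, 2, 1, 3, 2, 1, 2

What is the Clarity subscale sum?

8

Clarity items: 7, 13, 14.
Of these, item 13 is reverse-scored; reversed = (1+4) − raw = 5 − raw.
  item 7: 2
  item 13: 5 − 1 = 4
  item 14: 2
Sum = 2 + 4 + 2 = 8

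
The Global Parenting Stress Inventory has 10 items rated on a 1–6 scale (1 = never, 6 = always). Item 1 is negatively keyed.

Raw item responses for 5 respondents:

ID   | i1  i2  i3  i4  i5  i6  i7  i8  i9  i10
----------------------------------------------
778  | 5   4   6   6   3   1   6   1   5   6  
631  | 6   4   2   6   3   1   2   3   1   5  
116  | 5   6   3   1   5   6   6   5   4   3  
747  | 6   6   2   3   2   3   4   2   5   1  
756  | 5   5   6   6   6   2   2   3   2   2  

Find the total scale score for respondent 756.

36

Respondent 756 raw: 5, 5, 6, 6, 6, 2, 2, 3, 2, 2.
Reverse-coded (reverse-coded value = 7 − response):
  item 1: 7 − 5 = 2
  item 2: 5
  item 3: 6
  item 4: 6
  item 5: 6
  item 6: 2
  item 7: 2
  item 8: 3
  item 9: 2
  item 10: 2
Sum = 2 + 5 + 6 + 6 + 6 + 2 + 2 + 3 + 2 + 2 = 36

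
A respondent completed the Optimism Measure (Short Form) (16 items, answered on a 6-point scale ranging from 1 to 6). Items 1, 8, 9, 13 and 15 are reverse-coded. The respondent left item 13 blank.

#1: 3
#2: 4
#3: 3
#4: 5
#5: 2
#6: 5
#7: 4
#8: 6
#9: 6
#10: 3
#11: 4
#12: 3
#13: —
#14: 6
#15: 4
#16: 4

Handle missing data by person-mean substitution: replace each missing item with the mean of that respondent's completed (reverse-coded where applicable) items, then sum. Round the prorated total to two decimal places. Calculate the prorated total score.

Reverse-coded (reversed = (1+6) − raw = 7 − raw):
  item 1: 7 − 3 = 4
  item 8: 7 − 6 = 1
  item 9: 7 − 6 = 1
  item 15: 7 − 4 = 3
Completed scored items (15 of 16): 4, 4, 3, 5, 2, 5, 4, 1, 1, 3, 4, 3, 6, 3, 4; sum = 52.
Person mean = 52 / 15 ≈ 3.4667
Prorated total = (52 / 15) × 16 = 55.47 (to 2 dp)

55.47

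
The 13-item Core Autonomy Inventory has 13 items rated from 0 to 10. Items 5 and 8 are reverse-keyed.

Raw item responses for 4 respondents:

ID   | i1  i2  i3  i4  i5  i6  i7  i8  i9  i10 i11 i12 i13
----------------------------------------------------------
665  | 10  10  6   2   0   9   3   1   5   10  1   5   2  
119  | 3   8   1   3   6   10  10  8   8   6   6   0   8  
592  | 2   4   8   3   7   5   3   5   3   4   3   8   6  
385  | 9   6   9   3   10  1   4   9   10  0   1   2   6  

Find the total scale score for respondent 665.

Respondent 665 raw: 10, 10, 6, 2, 0, 9, 3, 1, 5, 10, 1, 5, 2.
Reverse-coded (reversed = (0+10) − raw = 10 − raw):
  item 1: 10
  item 2: 10
  item 3: 6
  item 4: 2
  item 5: 10 − 0 = 10
  item 6: 9
  item 7: 3
  item 8: 10 − 1 = 9
  item 9: 5
  item 10: 10
  item 11: 1
  item 12: 5
  item 13: 2
Sum = 10 + 10 + 6 + 2 + 10 + 9 + 3 + 9 + 5 + 10 + 1 + 5 + 2 = 82

82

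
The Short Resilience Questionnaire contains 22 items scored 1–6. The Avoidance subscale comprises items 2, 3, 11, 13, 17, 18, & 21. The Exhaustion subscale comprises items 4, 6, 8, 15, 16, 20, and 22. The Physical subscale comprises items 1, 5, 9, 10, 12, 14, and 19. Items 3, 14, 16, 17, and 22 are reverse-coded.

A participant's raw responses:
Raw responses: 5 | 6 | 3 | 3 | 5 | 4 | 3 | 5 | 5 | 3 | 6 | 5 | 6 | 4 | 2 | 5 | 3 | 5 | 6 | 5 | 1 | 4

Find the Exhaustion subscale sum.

Exhaustion items: 4, 6, 8, 15, 16, 20, 22.
Of these, items 16 and 22 are reverse-coded; on a 1–6 scale, reversed = 7 − raw.
  item 4: 3
  item 6: 4
  item 8: 5
  item 15: 2
  item 16: 7 − 5 = 2
  item 20: 5
  item 22: 7 − 4 = 3
Sum = 3 + 4 + 5 + 2 + 2 + 5 + 3 = 24

24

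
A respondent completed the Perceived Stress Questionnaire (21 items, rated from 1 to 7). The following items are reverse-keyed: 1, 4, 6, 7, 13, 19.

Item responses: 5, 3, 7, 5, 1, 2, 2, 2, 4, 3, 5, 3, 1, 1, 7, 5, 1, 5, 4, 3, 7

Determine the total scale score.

86

Reversing items 1, 4, 6, 7, 13, & 19 with 8 − raw:
Total = (8−5) + 3 + 7 + (8−5) + 1 + (8−2) + (8−2) + 2 + 4 + 3 + 5 + 3 + (8−1) + 1 + 7 + 5 + 1 + 5 + (8−4) + 3 + 7
      = 3 + 3 + 7 + 3 + 1 + 6 + 6 + 2 + 4 + 3 + 5 + 3 + 7 + 1 + 7 + 5 + 1 + 5 + 4 + 3 + 7 = 86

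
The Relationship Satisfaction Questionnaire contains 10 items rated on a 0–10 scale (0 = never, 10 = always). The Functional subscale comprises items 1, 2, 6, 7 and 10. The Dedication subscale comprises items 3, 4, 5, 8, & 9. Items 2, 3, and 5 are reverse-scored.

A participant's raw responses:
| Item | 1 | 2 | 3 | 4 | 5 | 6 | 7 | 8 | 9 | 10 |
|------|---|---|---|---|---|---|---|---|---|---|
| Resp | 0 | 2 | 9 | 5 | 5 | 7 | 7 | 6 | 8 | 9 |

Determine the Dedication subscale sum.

25

Dedication items: 3, 4, 5, 8, 9.
Of these, items 3 & 5 are reverse-scored; reverse-coded value = 10 − response.
  item 3: 10 − 9 = 1
  item 4: 5
  item 5: 10 − 5 = 5
  item 8: 6
  item 9: 8
Sum = 1 + 5 + 5 + 6 + 8 = 25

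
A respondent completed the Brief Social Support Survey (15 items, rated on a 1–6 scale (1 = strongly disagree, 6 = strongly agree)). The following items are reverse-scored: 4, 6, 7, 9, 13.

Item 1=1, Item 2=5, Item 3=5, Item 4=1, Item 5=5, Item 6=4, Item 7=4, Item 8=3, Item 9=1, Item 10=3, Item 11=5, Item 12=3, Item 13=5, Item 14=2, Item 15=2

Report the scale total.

54

Reverse-coded items (on a 1–6 scale, reversed = 7 − raw):
  item 4: 7 − 1 = 6
  item 6: 7 − 4 = 3
  item 7: 7 − 4 = 3
  item 9: 7 − 1 = 6
  item 13: 7 − 5 = 2
After reverse-coding: 1, 5, 5, 6, 5, 3, 3, 3, 6, 3, 5, 3, 2, 2, 2
Total = 1 + 5 + 5 + 6 + 5 + 3 + 3 + 3 + 6 + 3 + 5 + 3 + 2 + 2 + 2 = 54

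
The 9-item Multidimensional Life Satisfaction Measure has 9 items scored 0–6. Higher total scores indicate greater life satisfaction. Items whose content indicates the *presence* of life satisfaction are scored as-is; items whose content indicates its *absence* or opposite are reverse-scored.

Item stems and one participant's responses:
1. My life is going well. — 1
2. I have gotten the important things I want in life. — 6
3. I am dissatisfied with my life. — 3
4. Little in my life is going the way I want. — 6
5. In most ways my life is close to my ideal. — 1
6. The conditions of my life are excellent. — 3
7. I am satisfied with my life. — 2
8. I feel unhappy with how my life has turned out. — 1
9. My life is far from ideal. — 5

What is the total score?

Items 3, 4, 8, 9 describe the absence/opposite of life satisfaction → reverse-score.
on a 0–6 scale, reversed = 6 − raw.
  item 1: 1
  item 2: 6
  item 3: 6 − 3 = 3
  item 4: 6 − 6 = 0
  item 5: 1
  item 6: 3
  item 7: 2
  item 8: 6 − 1 = 5
  item 9: 6 − 5 = 1
Total = 1 + 6 + 3 + 0 + 1 + 3 + 2 + 5 + 1 = 22

22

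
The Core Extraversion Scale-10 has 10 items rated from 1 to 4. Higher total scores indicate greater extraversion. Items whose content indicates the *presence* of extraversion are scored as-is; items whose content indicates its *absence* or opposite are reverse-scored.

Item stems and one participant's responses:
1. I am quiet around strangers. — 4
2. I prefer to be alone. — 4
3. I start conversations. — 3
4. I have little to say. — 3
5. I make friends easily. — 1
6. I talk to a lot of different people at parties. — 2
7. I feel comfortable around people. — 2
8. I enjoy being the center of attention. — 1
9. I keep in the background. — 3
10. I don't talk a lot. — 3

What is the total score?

17

Items 1, 2, 4, 9, 10 describe the absence/opposite of extraversion → reverse-score.
on a 1–4 scale, reversed = 5 − raw.
  item 1: 5 − 4 = 1
  item 2: 5 − 4 = 1
  item 3: 3
  item 4: 5 − 3 = 2
  item 5: 1
  item 6: 2
  item 7: 2
  item 8: 1
  item 9: 5 − 3 = 2
  item 10: 5 − 3 = 2
Total = 1 + 1 + 3 + 2 + 1 + 2 + 2 + 1 + 2 + 2 = 17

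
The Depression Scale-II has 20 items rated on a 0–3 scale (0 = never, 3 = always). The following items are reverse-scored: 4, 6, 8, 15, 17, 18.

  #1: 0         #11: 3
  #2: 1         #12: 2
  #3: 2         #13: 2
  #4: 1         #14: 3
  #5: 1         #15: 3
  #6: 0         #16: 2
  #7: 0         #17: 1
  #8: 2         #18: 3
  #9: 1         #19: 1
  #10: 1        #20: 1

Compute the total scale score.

28

Reversing items 4, 6, 8, 15, 17 and 18 with 3 − raw:
Total = 0 + 1 + 2 + (3−1) + 1 + (3−0) + 0 + (3−2) + 1 + 1 + 3 + 2 + 2 + 3 + (3−3) + 2 + (3−1) + (3−3) + 1 + 1
      = 0 + 1 + 2 + 2 + 1 + 3 + 0 + 1 + 1 + 1 + 3 + 2 + 2 + 3 + 0 + 2 + 2 + 0 + 1 + 1 = 28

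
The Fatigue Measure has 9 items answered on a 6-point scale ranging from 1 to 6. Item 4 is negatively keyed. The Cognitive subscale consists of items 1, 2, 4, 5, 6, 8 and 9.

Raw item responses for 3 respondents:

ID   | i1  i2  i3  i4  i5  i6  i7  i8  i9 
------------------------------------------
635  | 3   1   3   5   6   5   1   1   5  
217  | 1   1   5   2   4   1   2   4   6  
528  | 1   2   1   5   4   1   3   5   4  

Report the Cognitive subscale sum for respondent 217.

Respondent 217 raw: 1, 1, 5, 2, 4, 1, 2, 4, 6.
Cognitive items: 1, 2, 4, 5, 6, 8, 9.
Reverse-coded (on a 1–6 scale, reversed = 7 − raw):
  item 1: 1
  item 2: 1
  item 4: 7 − 2 = 5
  item 5: 4
  item 6: 1
  item 8: 4
  item 9: 6
Sum = 1 + 1 + 5 + 4 + 1 + 4 + 6 = 22

22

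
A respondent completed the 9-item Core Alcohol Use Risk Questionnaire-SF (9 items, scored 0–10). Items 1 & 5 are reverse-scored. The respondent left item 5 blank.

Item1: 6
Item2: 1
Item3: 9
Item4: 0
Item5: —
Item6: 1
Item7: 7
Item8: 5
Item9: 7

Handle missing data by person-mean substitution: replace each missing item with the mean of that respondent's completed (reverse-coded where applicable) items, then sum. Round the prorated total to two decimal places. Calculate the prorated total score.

Reverse-coded (reverse-coded value = 10 − response):
  item 1: 10 − 6 = 4
Completed scored items (8 of 9): 4, 1, 9, 0, 1, 7, 5, 7; sum = 34.
Person mean = 34 / 8 ≈ 4.2500
Prorated total = (34 / 8) × 9 = 38.25 (to 2 dp)

38.25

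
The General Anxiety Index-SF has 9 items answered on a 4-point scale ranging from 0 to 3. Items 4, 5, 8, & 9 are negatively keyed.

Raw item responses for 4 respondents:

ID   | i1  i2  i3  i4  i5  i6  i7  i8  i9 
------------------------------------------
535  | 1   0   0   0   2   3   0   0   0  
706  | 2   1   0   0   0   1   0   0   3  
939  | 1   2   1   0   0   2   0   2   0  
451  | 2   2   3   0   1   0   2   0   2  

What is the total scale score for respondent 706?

13

Respondent 706 raw: 2, 1, 0, 0, 0, 1, 0, 0, 3.
Reverse-coded (on a 0–3 scale, reversed = 3 − raw):
  item 1: 2
  item 2: 1
  item 3: 0
  item 4: 3 − 0 = 3
  item 5: 3 − 0 = 3
  item 6: 1
  item 7: 0
  item 8: 3 − 0 = 3
  item 9: 3 − 3 = 0
Sum = 2 + 1 + 0 + 3 + 3 + 1 + 0 + 3 + 0 = 13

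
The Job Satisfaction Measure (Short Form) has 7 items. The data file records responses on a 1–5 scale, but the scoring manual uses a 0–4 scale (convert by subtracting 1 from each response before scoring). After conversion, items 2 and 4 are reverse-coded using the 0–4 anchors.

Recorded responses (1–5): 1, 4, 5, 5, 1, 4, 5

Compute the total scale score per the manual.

12

Convert to 0–4: 0, 3, 4, 4, 0, 3, 4
Reverse-coded (reverse-coded value = 4 − response):
  item 2: 4 − 3 = 1
  item 4: 4 − 4 = 0
Scored: 0, 1, 4, 0, 0, 3, 4
Total = 12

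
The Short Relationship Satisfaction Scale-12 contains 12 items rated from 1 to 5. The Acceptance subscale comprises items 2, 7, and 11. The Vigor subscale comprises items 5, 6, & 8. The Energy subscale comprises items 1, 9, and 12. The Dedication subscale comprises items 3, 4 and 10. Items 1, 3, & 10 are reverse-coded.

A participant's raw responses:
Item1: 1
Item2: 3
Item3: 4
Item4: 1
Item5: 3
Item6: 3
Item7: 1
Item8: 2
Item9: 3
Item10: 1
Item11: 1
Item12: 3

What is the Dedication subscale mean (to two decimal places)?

Dedication items: 3, 4, 10.
Of these, items 3 and 10 are reverse-coded; on a 1–5 scale, reversed = 6 − raw.
  item 3: 6 − 4 = 2
  item 4: 1
  item 10: 6 − 1 = 5
Sum = 2 + 1 + 5 = 8
Mean = 8 / 3 = 2.67

2.67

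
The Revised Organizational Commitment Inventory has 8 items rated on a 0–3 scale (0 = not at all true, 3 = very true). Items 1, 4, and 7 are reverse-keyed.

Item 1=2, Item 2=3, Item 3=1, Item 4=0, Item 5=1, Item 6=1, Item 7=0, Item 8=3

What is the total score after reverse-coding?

Reverse-keyed items use 3 − raw:
  item 1: 3 − 2 = 1
  item 4: 3 − 0 = 3
  item 7: 3 − 0 = 3
Scored items: 1, 3, 1, 3, 1, 1, 3, 3
Total = 1 + 3 + 1 + 3 + 1 + 1 + 3 + 3 = 16

16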